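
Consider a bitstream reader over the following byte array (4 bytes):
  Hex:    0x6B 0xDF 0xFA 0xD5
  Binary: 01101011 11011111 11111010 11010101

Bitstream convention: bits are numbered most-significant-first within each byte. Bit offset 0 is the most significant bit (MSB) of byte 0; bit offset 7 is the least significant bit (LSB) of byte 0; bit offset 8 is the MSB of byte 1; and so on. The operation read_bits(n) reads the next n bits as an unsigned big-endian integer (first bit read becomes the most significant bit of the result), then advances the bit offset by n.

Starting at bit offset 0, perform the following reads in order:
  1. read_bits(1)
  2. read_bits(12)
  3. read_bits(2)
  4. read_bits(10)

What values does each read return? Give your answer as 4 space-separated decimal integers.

Answer: 0 3451 3 1013

Derivation:
Read 1: bits[0:1] width=1 -> value=0 (bin 0); offset now 1 = byte 0 bit 1; 31 bits remain
Read 2: bits[1:13] width=12 -> value=3451 (bin 110101111011); offset now 13 = byte 1 bit 5; 19 bits remain
Read 3: bits[13:15] width=2 -> value=3 (bin 11); offset now 15 = byte 1 bit 7; 17 bits remain
Read 4: bits[15:25] width=10 -> value=1013 (bin 1111110101); offset now 25 = byte 3 bit 1; 7 bits remain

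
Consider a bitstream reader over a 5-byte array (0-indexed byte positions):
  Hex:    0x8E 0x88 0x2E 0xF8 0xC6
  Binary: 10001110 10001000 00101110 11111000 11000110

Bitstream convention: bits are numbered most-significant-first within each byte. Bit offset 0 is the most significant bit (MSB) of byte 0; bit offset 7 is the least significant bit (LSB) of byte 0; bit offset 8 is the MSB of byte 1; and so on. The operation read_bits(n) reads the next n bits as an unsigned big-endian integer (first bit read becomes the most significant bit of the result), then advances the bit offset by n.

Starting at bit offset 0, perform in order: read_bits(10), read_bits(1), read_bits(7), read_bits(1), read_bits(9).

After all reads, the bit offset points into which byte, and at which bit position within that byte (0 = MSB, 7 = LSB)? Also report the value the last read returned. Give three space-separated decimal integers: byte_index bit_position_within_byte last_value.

Answer: 3 4 239

Derivation:
Read 1: bits[0:10] width=10 -> value=570 (bin 1000111010); offset now 10 = byte 1 bit 2; 30 bits remain
Read 2: bits[10:11] width=1 -> value=0 (bin 0); offset now 11 = byte 1 bit 3; 29 bits remain
Read 3: bits[11:18] width=7 -> value=32 (bin 0100000); offset now 18 = byte 2 bit 2; 22 bits remain
Read 4: bits[18:19] width=1 -> value=1 (bin 1); offset now 19 = byte 2 bit 3; 21 bits remain
Read 5: bits[19:28] width=9 -> value=239 (bin 011101111); offset now 28 = byte 3 bit 4; 12 bits remain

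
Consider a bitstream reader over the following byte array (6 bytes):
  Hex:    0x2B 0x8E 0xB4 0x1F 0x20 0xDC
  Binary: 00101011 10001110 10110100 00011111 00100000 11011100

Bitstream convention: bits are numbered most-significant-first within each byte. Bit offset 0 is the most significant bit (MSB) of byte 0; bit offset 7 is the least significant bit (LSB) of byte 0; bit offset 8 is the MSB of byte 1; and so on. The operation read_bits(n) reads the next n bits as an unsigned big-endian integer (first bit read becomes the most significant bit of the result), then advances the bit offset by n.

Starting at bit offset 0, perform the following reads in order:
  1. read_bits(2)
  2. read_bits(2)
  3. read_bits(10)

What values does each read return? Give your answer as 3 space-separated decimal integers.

Answer: 0 2 739

Derivation:
Read 1: bits[0:2] width=2 -> value=0 (bin 00); offset now 2 = byte 0 bit 2; 46 bits remain
Read 2: bits[2:4] width=2 -> value=2 (bin 10); offset now 4 = byte 0 bit 4; 44 bits remain
Read 3: bits[4:14] width=10 -> value=739 (bin 1011100011); offset now 14 = byte 1 bit 6; 34 bits remain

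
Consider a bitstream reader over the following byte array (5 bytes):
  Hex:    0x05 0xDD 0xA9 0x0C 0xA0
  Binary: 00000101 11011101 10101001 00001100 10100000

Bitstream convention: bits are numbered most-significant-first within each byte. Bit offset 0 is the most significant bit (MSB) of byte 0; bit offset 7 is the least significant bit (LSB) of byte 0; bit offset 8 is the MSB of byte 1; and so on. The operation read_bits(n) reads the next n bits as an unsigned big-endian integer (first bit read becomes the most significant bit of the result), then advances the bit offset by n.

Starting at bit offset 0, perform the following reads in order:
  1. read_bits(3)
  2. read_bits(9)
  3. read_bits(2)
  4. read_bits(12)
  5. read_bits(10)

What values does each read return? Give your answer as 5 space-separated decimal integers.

Answer: 0 93 3 1700 202

Derivation:
Read 1: bits[0:3] width=3 -> value=0 (bin 000); offset now 3 = byte 0 bit 3; 37 bits remain
Read 2: bits[3:12] width=9 -> value=93 (bin 001011101); offset now 12 = byte 1 bit 4; 28 bits remain
Read 3: bits[12:14] width=2 -> value=3 (bin 11); offset now 14 = byte 1 bit 6; 26 bits remain
Read 4: bits[14:26] width=12 -> value=1700 (bin 011010100100); offset now 26 = byte 3 bit 2; 14 bits remain
Read 5: bits[26:36] width=10 -> value=202 (bin 0011001010); offset now 36 = byte 4 bit 4; 4 bits remain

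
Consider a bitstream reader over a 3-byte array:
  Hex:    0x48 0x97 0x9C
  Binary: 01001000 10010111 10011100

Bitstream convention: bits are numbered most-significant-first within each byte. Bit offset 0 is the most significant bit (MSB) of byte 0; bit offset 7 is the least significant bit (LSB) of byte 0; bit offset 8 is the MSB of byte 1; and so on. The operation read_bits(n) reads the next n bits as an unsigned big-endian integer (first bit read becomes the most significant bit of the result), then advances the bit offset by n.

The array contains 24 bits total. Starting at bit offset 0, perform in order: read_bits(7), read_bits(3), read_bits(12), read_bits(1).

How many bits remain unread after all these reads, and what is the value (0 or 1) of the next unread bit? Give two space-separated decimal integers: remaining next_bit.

Read 1: bits[0:7] width=7 -> value=36 (bin 0100100); offset now 7 = byte 0 bit 7; 17 bits remain
Read 2: bits[7:10] width=3 -> value=2 (bin 010); offset now 10 = byte 1 bit 2; 14 bits remain
Read 3: bits[10:22] width=12 -> value=1511 (bin 010111100111); offset now 22 = byte 2 bit 6; 2 bits remain
Read 4: bits[22:23] width=1 -> value=0 (bin 0); offset now 23 = byte 2 bit 7; 1 bits remain

Answer: 1 0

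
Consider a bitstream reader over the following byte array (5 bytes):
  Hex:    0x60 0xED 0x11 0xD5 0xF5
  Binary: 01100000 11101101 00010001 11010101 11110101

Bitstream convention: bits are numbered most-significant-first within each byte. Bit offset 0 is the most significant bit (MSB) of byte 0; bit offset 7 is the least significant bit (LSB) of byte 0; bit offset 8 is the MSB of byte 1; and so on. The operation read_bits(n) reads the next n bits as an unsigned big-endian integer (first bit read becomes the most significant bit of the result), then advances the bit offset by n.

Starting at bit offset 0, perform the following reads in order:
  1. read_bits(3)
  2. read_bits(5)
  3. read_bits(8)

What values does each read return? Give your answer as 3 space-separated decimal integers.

Read 1: bits[0:3] width=3 -> value=3 (bin 011); offset now 3 = byte 0 bit 3; 37 bits remain
Read 2: bits[3:8] width=5 -> value=0 (bin 00000); offset now 8 = byte 1 bit 0; 32 bits remain
Read 3: bits[8:16] width=8 -> value=237 (bin 11101101); offset now 16 = byte 2 bit 0; 24 bits remain

Answer: 3 0 237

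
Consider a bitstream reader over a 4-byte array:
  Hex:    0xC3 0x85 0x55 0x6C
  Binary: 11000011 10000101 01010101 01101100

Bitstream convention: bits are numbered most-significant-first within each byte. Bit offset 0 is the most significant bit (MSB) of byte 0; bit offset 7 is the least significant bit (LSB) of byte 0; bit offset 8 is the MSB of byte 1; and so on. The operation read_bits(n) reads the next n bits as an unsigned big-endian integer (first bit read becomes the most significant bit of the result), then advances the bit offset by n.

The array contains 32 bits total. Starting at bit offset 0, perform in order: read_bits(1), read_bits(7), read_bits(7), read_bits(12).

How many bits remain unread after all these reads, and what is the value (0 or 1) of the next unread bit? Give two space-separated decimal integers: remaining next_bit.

Read 1: bits[0:1] width=1 -> value=1 (bin 1); offset now 1 = byte 0 bit 1; 31 bits remain
Read 2: bits[1:8] width=7 -> value=67 (bin 1000011); offset now 8 = byte 1 bit 0; 24 bits remain
Read 3: bits[8:15] width=7 -> value=66 (bin 1000010); offset now 15 = byte 1 bit 7; 17 bits remain
Read 4: bits[15:27] width=12 -> value=2731 (bin 101010101011); offset now 27 = byte 3 bit 3; 5 bits remain

Answer: 5 0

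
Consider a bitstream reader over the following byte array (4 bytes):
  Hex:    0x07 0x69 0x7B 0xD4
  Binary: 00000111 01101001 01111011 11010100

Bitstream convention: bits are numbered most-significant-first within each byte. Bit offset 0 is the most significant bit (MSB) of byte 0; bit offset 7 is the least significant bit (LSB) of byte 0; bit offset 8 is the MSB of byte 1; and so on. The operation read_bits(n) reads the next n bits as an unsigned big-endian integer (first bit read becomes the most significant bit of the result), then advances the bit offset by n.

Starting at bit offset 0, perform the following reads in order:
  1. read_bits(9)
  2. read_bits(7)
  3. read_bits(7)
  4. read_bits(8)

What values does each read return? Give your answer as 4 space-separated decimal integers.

Answer: 14 105 61 234

Derivation:
Read 1: bits[0:9] width=9 -> value=14 (bin 000001110); offset now 9 = byte 1 bit 1; 23 bits remain
Read 2: bits[9:16] width=7 -> value=105 (bin 1101001); offset now 16 = byte 2 bit 0; 16 bits remain
Read 3: bits[16:23] width=7 -> value=61 (bin 0111101); offset now 23 = byte 2 bit 7; 9 bits remain
Read 4: bits[23:31] width=8 -> value=234 (bin 11101010); offset now 31 = byte 3 bit 7; 1 bits remain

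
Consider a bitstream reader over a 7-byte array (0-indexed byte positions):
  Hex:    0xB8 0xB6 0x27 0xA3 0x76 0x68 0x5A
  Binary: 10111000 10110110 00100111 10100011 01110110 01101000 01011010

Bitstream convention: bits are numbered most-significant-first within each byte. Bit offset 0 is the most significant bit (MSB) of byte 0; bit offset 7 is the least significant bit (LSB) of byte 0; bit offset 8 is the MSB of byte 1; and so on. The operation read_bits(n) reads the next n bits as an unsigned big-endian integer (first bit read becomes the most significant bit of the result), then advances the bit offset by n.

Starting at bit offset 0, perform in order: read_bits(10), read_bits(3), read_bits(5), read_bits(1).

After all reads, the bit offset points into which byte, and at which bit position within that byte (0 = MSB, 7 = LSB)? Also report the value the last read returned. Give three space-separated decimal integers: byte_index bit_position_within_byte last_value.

Answer: 2 3 1

Derivation:
Read 1: bits[0:10] width=10 -> value=738 (bin 1011100010); offset now 10 = byte 1 bit 2; 46 bits remain
Read 2: bits[10:13] width=3 -> value=6 (bin 110); offset now 13 = byte 1 bit 5; 43 bits remain
Read 3: bits[13:18] width=5 -> value=24 (bin 11000); offset now 18 = byte 2 bit 2; 38 bits remain
Read 4: bits[18:19] width=1 -> value=1 (bin 1); offset now 19 = byte 2 bit 3; 37 bits remain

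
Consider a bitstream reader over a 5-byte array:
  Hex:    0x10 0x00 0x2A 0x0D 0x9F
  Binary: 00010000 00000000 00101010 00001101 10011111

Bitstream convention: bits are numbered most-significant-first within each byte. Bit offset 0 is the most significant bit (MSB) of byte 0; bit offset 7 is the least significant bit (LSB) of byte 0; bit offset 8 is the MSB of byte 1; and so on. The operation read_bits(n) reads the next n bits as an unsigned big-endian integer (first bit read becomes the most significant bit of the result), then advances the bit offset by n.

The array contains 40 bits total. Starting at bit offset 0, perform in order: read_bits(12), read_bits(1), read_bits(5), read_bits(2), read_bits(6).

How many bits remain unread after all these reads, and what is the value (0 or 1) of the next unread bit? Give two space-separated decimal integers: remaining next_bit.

Read 1: bits[0:12] width=12 -> value=256 (bin 000100000000); offset now 12 = byte 1 bit 4; 28 bits remain
Read 2: bits[12:13] width=1 -> value=0 (bin 0); offset now 13 = byte 1 bit 5; 27 bits remain
Read 3: bits[13:18] width=5 -> value=0 (bin 00000); offset now 18 = byte 2 bit 2; 22 bits remain
Read 4: bits[18:20] width=2 -> value=2 (bin 10); offset now 20 = byte 2 bit 4; 20 bits remain
Read 5: bits[20:26] width=6 -> value=40 (bin 101000); offset now 26 = byte 3 bit 2; 14 bits remain

Answer: 14 0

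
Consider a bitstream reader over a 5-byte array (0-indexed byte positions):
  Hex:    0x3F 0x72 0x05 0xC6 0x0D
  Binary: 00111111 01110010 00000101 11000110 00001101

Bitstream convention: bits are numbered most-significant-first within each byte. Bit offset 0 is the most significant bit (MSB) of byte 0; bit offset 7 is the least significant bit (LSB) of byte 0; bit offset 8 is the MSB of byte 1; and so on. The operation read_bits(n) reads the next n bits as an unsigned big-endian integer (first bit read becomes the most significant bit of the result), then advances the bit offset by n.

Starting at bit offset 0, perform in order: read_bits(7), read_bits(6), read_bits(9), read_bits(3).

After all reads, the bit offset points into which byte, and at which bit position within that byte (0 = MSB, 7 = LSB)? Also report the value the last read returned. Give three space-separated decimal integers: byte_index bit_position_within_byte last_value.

Answer: 3 1 3

Derivation:
Read 1: bits[0:7] width=7 -> value=31 (bin 0011111); offset now 7 = byte 0 bit 7; 33 bits remain
Read 2: bits[7:13] width=6 -> value=46 (bin 101110); offset now 13 = byte 1 bit 5; 27 bits remain
Read 3: bits[13:22] width=9 -> value=129 (bin 010000001); offset now 22 = byte 2 bit 6; 18 bits remain
Read 4: bits[22:25] width=3 -> value=3 (bin 011); offset now 25 = byte 3 bit 1; 15 bits remain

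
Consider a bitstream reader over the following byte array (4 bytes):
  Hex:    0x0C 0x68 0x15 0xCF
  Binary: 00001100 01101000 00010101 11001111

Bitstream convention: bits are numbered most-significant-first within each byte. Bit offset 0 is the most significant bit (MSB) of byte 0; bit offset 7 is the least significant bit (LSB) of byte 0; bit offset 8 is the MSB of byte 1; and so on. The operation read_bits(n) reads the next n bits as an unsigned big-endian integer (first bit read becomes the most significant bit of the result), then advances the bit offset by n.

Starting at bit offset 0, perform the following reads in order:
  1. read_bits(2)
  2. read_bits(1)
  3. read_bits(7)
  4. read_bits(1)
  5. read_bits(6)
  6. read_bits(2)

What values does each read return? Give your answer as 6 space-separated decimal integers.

Read 1: bits[0:2] width=2 -> value=0 (bin 00); offset now 2 = byte 0 bit 2; 30 bits remain
Read 2: bits[2:3] width=1 -> value=0 (bin 0); offset now 3 = byte 0 bit 3; 29 bits remain
Read 3: bits[3:10] width=7 -> value=49 (bin 0110001); offset now 10 = byte 1 bit 2; 22 bits remain
Read 4: bits[10:11] width=1 -> value=1 (bin 1); offset now 11 = byte 1 bit 3; 21 bits remain
Read 5: bits[11:17] width=6 -> value=16 (bin 010000); offset now 17 = byte 2 bit 1; 15 bits remain
Read 6: bits[17:19] width=2 -> value=0 (bin 00); offset now 19 = byte 2 bit 3; 13 bits remain

Answer: 0 0 49 1 16 0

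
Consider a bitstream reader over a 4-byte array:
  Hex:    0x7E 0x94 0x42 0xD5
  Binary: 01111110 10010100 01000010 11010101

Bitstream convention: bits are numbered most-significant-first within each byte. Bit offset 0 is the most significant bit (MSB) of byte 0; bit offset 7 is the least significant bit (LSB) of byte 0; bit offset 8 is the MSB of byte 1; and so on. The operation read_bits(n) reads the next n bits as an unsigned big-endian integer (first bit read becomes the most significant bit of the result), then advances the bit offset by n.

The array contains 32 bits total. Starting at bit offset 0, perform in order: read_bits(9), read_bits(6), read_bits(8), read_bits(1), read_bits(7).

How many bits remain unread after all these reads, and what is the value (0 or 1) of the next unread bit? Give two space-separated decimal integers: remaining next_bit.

Read 1: bits[0:9] width=9 -> value=253 (bin 011111101); offset now 9 = byte 1 bit 1; 23 bits remain
Read 2: bits[9:15] width=6 -> value=10 (bin 001010); offset now 15 = byte 1 bit 7; 17 bits remain
Read 3: bits[15:23] width=8 -> value=33 (bin 00100001); offset now 23 = byte 2 bit 7; 9 bits remain
Read 4: bits[23:24] width=1 -> value=0 (bin 0); offset now 24 = byte 3 bit 0; 8 bits remain
Read 5: bits[24:31] width=7 -> value=106 (bin 1101010); offset now 31 = byte 3 bit 7; 1 bits remain

Answer: 1 1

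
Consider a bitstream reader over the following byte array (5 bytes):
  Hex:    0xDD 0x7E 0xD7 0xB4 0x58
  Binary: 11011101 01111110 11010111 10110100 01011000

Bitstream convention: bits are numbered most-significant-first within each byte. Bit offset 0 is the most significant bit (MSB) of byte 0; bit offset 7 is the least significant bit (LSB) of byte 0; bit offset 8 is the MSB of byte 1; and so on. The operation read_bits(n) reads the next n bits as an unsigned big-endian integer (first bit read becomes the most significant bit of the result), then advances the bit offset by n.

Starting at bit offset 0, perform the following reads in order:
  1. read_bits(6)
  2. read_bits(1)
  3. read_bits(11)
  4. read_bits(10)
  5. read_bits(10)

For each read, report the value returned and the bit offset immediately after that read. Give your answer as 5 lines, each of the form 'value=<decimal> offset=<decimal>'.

Answer: value=55 offset=6
value=0 offset=7
value=1531 offset=18
value=379 offset=28
value=278 offset=38

Derivation:
Read 1: bits[0:6] width=6 -> value=55 (bin 110111); offset now 6 = byte 0 bit 6; 34 bits remain
Read 2: bits[6:7] width=1 -> value=0 (bin 0); offset now 7 = byte 0 bit 7; 33 bits remain
Read 3: bits[7:18] width=11 -> value=1531 (bin 10111111011); offset now 18 = byte 2 bit 2; 22 bits remain
Read 4: bits[18:28] width=10 -> value=379 (bin 0101111011); offset now 28 = byte 3 bit 4; 12 bits remain
Read 5: bits[28:38] width=10 -> value=278 (bin 0100010110); offset now 38 = byte 4 bit 6; 2 bits remain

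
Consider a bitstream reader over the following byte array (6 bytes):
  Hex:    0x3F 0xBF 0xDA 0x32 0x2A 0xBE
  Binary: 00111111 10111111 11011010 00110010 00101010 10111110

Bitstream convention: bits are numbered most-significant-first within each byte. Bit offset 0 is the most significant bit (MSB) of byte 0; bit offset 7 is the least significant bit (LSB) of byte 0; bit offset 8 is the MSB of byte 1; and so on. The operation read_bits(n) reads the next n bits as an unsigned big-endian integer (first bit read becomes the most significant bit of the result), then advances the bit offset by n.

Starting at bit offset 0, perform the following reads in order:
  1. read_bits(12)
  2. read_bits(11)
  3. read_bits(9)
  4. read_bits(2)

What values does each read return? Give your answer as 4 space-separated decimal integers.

Answer: 1019 2029 50 0

Derivation:
Read 1: bits[0:12] width=12 -> value=1019 (bin 001111111011); offset now 12 = byte 1 bit 4; 36 bits remain
Read 2: bits[12:23] width=11 -> value=2029 (bin 11111101101); offset now 23 = byte 2 bit 7; 25 bits remain
Read 3: bits[23:32] width=9 -> value=50 (bin 000110010); offset now 32 = byte 4 bit 0; 16 bits remain
Read 4: bits[32:34] width=2 -> value=0 (bin 00); offset now 34 = byte 4 bit 2; 14 bits remain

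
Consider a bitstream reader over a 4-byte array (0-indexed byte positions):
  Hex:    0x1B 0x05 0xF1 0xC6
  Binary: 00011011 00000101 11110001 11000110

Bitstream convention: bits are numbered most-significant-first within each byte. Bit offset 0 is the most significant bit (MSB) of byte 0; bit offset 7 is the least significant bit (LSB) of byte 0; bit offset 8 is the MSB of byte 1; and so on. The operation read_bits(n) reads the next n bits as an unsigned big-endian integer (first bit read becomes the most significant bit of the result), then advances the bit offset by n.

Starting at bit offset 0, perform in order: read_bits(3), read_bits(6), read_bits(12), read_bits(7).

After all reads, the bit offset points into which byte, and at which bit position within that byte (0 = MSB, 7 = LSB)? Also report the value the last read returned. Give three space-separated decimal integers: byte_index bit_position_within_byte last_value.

Read 1: bits[0:3] width=3 -> value=0 (bin 000); offset now 3 = byte 0 bit 3; 29 bits remain
Read 2: bits[3:9] width=6 -> value=54 (bin 110110); offset now 9 = byte 1 bit 1; 23 bits remain
Read 3: bits[9:21] width=12 -> value=190 (bin 000010111110); offset now 21 = byte 2 bit 5; 11 bits remain
Read 4: bits[21:28] width=7 -> value=28 (bin 0011100); offset now 28 = byte 3 bit 4; 4 bits remain

Answer: 3 4 28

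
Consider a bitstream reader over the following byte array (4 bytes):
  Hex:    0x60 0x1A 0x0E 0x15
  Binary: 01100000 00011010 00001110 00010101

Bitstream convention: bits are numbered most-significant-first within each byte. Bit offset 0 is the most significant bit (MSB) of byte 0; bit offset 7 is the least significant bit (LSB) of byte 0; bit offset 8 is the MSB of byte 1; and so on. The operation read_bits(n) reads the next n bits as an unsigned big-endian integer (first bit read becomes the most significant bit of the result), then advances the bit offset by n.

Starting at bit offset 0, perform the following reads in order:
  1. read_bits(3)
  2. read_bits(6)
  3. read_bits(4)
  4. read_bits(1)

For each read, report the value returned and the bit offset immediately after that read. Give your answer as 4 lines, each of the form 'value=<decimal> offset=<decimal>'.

Answer: value=3 offset=3
value=0 offset=9
value=3 offset=13
value=0 offset=14

Derivation:
Read 1: bits[0:3] width=3 -> value=3 (bin 011); offset now 3 = byte 0 bit 3; 29 bits remain
Read 2: bits[3:9] width=6 -> value=0 (bin 000000); offset now 9 = byte 1 bit 1; 23 bits remain
Read 3: bits[9:13] width=4 -> value=3 (bin 0011); offset now 13 = byte 1 bit 5; 19 bits remain
Read 4: bits[13:14] width=1 -> value=0 (bin 0); offset now 14 = byte 1 bit 6; 18 bits remain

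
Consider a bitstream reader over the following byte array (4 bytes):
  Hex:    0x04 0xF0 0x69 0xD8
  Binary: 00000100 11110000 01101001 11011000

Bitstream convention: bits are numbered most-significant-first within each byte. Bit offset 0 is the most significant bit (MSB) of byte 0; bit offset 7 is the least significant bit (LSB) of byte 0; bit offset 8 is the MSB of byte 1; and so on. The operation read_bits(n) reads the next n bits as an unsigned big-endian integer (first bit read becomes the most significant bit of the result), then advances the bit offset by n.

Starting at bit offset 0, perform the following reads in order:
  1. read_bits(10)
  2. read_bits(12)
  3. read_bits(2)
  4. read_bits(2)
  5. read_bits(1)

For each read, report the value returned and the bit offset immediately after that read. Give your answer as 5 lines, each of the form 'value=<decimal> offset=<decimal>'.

Read 1: bits[0:10] width=10 -> value=19 (bin 0000010011); offset now 10 = byte 1 bit 2; 22 bits remain
Read 2: bits[10:22] width=12 -> value=3098 (bin 110000011010); offset now 22 = byte 2 bit 6; 10 bits remain
Read 3: bits[22:24] width=2 -> value=1 (bin 01); offset now 24 = byte 3 bit 0; 8 bits remain
Read 4: bits[24:26] width=2 -> value=3 (bin 11); offset now 26 = byte 3 bit 2; 6 bits remain
Read 5: bits[26:27] width=1 -> value=0 (bin 0); offset now 27 = byte 3 bit 3; 5 bits remain

Answer: value=19 offset=10
value=3098 offset=22
value=1 offset=24
value=3 offset=26
value=0 offset=27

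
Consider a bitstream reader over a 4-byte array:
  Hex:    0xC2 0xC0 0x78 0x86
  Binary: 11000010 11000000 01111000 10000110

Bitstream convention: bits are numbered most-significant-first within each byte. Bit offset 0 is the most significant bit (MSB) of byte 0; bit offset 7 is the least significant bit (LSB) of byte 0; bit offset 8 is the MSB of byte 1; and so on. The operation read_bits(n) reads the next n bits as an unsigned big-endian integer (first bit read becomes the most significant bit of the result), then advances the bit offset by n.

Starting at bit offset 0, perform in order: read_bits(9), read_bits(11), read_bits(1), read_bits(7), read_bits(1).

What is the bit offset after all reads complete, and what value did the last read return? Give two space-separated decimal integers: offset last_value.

Answer: 29 0

Derivation:
Read 1: bits[0:9] width=9 -> value=389 (bin 110000101); offset now 9 = byte 1 bit 1; 23 bits remain
Read 2: bits[9:20] width=11 -> value=1031 (bin 10000000111); offset now 20 = byte 2 bit 4; 12 bits remain
Read 3: bits[20:21] width=1 -> value=1 (bin 1); offset now 21 = byte 2 bit 5; 11 bits remain
Read 4: bits[21:28] width=7 -> value=8 (bin 0001000); offset now 28 = byte 3 bit 4; 4 bits remain
Read 5: bits[28:29] width=1 -> value=0 (bin 0); offset now 29 = byte 3 bit 5; 3 bits remain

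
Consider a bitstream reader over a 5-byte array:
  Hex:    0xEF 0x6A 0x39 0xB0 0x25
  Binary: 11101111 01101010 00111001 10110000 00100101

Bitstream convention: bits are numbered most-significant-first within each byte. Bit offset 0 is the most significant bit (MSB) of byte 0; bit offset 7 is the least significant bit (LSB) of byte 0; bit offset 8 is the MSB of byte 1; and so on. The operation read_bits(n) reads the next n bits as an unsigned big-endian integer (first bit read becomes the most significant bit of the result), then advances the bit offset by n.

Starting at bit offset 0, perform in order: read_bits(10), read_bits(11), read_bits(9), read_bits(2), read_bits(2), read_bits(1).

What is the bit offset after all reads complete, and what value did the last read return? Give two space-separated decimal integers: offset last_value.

Read 1: bits[0:10] width=10 -> value=957 (bin 1110111101); offset now 10 = byte 1 bit 2; 30 bits remain
Read 2: bits[10:21] width=11 -> value=1351 (bin 10101000111); offset now 21 = byte 2 bit 5; 19 bits remain
Read 3: bits[21:30] width=9 -> value=108 (bin 001101100); offset now 30 = byte 3 bit 6; 10 bits remain
Read 4: bits[30:32] width=2 -> value=0 (bin 00); offset now 32 = byte 4 bit 0; 8 bits remain
Read 5: bits[32:34] width=2 -> value=0 (bin 00); offset now 34 = byte 4 bit 2; 6 bits remain
Read 6: bits[34:35] width=1 -> value=1 (bin 1); offset now 35 = byte 4 bit 3; 5 bits remain

Answer: 35 1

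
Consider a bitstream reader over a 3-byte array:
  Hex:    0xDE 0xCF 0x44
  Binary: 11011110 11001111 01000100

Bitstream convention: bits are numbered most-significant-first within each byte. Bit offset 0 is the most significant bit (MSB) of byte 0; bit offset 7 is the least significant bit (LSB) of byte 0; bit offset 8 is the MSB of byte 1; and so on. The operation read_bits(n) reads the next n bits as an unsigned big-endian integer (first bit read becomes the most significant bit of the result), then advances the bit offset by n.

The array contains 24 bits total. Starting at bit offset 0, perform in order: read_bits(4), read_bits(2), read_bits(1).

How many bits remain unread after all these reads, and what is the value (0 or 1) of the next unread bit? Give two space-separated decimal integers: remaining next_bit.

Answer: 17 0

Derivation:
Read 1: bits[0:4] width=4 -> value=13 (bin 1101); offset now 4 = byte 0 bit 4; 20 bits remain
Read 2: bits[4:6] width=2 -> value=3 (bin 11); offset now 6 = byte 0 bit 6; 18 bits remain
Read 3: bits[6:7] width=1 -> value=1 (bin 1); offset now 7 = byte 0 bit 7; 17 bits remain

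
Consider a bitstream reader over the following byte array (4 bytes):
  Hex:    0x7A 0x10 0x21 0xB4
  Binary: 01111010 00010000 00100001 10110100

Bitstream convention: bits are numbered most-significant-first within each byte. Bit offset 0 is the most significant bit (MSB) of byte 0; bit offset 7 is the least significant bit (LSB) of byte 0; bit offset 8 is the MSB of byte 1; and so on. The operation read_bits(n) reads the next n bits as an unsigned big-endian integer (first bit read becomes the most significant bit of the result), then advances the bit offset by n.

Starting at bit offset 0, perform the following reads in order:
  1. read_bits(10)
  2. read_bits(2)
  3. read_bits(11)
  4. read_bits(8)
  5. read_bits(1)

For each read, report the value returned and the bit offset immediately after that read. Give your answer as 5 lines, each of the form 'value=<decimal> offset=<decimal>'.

Answer: value=488 offset=10
value=1 offset=12
value=16 offset=23
value=218 offset=31
value=0 offset=32

Derivation:
Read 1: bits[0:10] width=10 -> value=488 (bin 0111101000); offset now 10 = byte 1 bit 2; 22 bits remain
Read 2: bits[10:12] width=2 -> value=1 (bin 01); offset now 12 = byte 1 bit 4; 20 bits remain
Read 3: bits[12:23] width=11 -> value=16 (bin 00000010000); offset now 23 = byte 2 bit 7; 9 bits remain
Read 4: bits[23:31] width=8 -> value=218 (bin 11011010); offset now 31 = byte 3 bit 7; 1 bits remain
Read 5: bits[31:32] width=1 -> value=0 (bin 0); offset now 32 = byte 4 bit 0; 0 bits remain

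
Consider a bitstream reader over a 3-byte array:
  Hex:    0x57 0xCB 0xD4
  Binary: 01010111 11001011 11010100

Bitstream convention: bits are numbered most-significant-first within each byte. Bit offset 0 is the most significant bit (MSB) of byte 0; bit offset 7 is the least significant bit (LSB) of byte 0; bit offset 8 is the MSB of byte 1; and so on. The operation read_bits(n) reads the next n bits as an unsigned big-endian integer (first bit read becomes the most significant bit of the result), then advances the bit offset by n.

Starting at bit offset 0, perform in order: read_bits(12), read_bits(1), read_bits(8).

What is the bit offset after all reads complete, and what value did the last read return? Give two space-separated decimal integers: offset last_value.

Answer: 21 122

Derivation:
Read 1: bits[0:12] width=12 -> value=1404 (bin 010101111100); offset now 12 = byte 1 bit 4; 12 bits remain
Read 2: bits[12:13] width=1 -> value=1 (bin 1); offset now 13 = byte 1 bit 5; 11 bits remain
Read 3: bits[13:21] width=8 -> value=122 (bin 01111010); offset now 21 = byte 2 bit 5; 3 bits remain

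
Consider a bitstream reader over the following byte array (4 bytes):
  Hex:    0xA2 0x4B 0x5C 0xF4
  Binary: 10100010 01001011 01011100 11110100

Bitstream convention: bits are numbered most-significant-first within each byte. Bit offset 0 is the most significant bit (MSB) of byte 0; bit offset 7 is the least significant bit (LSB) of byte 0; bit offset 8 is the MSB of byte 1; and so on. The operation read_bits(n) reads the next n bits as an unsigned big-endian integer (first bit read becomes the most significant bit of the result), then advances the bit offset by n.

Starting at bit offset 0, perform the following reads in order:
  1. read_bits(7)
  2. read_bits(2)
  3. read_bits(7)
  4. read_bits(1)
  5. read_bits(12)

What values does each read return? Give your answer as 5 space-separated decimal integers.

Read 1: bits[0:7] width=7 -> value=81 (bin 1010001); offset now 7 = byte 0 bit 7; 25 bits remain
Read 2: bits[7:9] width=2 -> value=0 (bin 00); offset now 9 = byte 1 bit 1; 23 bits remain
Read 3: bits[9:16] width=7 -> value=75 (bin 1001011); offset now 16 = byte 2 bit 0; 16 bits remain
Read 4: bits[16:17] width=1 -> value=0 (bin 0); offset now 17 = byte 2 bit 1; 15 bits remain
Read 5: bits[17:29] width=12 -> value=2974 (bin 101110011110); offset now 29 = byte 3 bit 5; 3 bits remain

Answer: 81 0 75 0 2974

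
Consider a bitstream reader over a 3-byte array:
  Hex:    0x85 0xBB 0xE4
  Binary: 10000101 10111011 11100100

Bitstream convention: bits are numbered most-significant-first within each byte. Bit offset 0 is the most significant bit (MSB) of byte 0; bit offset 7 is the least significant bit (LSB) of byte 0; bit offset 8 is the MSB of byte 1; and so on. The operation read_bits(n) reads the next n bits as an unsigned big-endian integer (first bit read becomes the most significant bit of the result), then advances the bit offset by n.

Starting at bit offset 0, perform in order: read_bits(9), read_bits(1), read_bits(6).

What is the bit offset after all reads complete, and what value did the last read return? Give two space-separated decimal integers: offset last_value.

Read 1: bits[0:9] width=9 -> value=267 (bin 100001011); offset now 9 = byte 1 bit 1; 15 bits remain
Read 2: bits[9:10] width=1 -> value=0 (bin 0); offset now 10 = byte 1 bit 2; 14 bits remain
Read 3: bits[10:16] width=6 -> value=59 (bin 111011); offset now 16 = byte 2 bit 0; 8 bits remain

Answer: 16 59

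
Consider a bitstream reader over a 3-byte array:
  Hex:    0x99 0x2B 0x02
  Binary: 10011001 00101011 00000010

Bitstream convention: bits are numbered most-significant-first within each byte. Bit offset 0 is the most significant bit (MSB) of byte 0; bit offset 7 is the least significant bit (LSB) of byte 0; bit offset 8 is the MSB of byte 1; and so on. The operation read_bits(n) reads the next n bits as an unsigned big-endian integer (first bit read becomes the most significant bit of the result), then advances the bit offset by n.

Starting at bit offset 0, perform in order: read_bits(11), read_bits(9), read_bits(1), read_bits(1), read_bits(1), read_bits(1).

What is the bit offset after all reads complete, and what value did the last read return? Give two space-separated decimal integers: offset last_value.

Answer: 24 0

Derivation:
Read 1: bits[0:11] width=11 -> value=1225 (bin 10011001001); offset now 11 = byte 1 bit 3; 13 bits remain
Read 2: bits[11:20] width=9 -> value=176 (bin 010110000); offset now 20 = byte 2 bit 4; 4 bits remain
Read 3: bits[20:21] width=1 -> value=0 (bin 0); offset now 21 = byte 2 bit 5; 3 bits remain
Read 4: bits[21:22] width=1 -> value=0 (bin 0); offset now 22 = byte 2 bit 6; 2 bits remain
Read 5: bits[22:23] width=1 -> value=1 (bin 1); offset now 23 = byte 2 bit 7; 1 bits remain
Read 6: bits[23:24] width=1 -> value=0 (bin 0); offset now 24 = byte 3 bit 0; 0 bits remain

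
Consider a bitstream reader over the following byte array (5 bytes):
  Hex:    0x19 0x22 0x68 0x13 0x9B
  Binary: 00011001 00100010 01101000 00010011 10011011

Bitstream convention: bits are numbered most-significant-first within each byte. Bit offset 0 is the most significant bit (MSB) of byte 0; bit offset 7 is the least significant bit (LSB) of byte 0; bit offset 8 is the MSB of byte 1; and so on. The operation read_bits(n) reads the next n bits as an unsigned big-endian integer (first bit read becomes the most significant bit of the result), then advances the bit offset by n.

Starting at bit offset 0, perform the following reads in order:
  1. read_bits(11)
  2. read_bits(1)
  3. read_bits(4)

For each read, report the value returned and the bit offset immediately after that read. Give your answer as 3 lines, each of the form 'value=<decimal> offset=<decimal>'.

Read 1: bits[0:11] width=11 -> value=201 (bin 00011001001); offset now 11 = byte 1 bit 3; 29 bits remain
Read 2: bits[11:12] width=1 -> value=0 (bin 0); offset now 12 = byte 1 bit 4; 28 bits remain
Read 3: bits[12:16] width=4 -> value=2 (bin 0010); offset now 16 = byte 2 bit 0; 24 bits remain

Answer: value=201 offset=11
value=0 offset=12
value=2 offset=16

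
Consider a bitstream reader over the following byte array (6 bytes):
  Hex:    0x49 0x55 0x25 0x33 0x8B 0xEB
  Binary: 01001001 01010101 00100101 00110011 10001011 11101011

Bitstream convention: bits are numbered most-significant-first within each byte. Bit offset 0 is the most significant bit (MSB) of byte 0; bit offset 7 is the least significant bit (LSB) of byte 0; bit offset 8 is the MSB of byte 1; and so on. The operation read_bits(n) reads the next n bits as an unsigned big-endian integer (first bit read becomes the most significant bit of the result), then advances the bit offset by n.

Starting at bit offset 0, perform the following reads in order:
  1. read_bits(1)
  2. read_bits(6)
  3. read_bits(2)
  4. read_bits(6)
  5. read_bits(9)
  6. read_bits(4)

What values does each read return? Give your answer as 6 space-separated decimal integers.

Read 1: bits[0:1] width=1 -> value=0 (bin 0); offset now 1 = byte 0 bit 1; 47 bits remain
Read 2: bits[1:7] width=6 -> value=36 (bin 100100); offset now 7 = byte 0 bit 7; 41 bits remain
Read 3: bits[7:9] width=2 -> value=2 (bin 10); offset now 9 = byte 1 bit 1; 39 bits remain
Read 4: bits[9:15] width=6 -> value=42 (bin 101010); offset now 15 = byte 1 bit 7; 33 bits remain
Read 5: bits[15:24] width=9 -> value=293 (bin 100100101); offset now 24 = byte 3 bit 0; 24 bits remain
Read 6: bits[24:28] width=4 -> value=3 (bin 0011); offset now 28 = byte 3 bit 4; 20 bits remain

Answer: 0 36 2 42 293 3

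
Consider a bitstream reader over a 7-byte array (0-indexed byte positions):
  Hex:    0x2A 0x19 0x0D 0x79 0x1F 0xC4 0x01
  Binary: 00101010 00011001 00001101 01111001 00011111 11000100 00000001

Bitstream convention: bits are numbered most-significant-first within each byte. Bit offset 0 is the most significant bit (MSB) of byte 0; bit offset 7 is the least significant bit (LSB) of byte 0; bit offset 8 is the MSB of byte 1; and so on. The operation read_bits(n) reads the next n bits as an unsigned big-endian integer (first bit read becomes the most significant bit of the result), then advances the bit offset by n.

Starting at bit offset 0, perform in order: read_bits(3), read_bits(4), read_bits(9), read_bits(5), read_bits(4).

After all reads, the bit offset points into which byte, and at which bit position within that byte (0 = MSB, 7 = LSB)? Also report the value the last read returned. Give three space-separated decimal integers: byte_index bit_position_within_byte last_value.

Answer: 3 1 10

Derivation:
Read 1: bits[0:3] width=3 -> value=1 (bin 001); offset now 3 = byte 0 bit 3; 53 bits remain
Read 2: bits[3:7] width=4 -> value=5 (bin 0101); offset now 7 = byte 0 bit 7; 49 bits remain
Read 3: bits[7:16] width=9 -> value=25 (bin 000011001); offset now 16 = byte 2 bit 0; 40 bits remain
Read 4: bits[16:21] width=5 -> value=1 (bin 00001); offset now 21 = byte 2 bit 5; 35 bits remain
Read 5: bits[21:25] width=4 -> value=10 (bin 1010); offset now 25 = byte 3 bit 1; 31 bits remain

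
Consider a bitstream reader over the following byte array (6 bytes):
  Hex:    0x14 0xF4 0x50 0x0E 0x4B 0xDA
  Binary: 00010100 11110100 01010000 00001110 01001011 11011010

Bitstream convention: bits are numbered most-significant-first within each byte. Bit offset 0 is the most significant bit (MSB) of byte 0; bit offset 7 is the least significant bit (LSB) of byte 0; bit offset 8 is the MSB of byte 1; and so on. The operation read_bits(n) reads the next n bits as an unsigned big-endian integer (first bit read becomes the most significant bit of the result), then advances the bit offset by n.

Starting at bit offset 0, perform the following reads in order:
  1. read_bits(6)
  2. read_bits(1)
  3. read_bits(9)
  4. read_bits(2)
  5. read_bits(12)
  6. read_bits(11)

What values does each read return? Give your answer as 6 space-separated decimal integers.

Answer: 5 0 244 1 1027 1175

Derivation:
Read 1: bits[0:6] width=6 -> value=5 (bin 000101); offset now 6 = byte 0 bit 6; 42 bits remain
Read 2: bits[6:7] width=1 -> value=0 (bin 0); offset now 7 = byte 0 bit 7; 41 bits remain
Read 3: bits[7:16] width=9 -> value=244 (bin 011110100); offset now 16 = byte 2 bit 0; 32 bits remain
Read 4: bits[16:18] width=2 -> value=1 (bin 01); offset now 18 = byte 2 bit 2; 30 bits remain
Read 5: bits[18:30] width=12 -> value=1027 (bin 010000000011); offset now 30 = byte 3 bit 6; 18 bits remain
Read 6: bits[30:41] width=11 -> value=1175 (bin 10010010111); offset now 41 = byte 5 bit 1; 7 bits remain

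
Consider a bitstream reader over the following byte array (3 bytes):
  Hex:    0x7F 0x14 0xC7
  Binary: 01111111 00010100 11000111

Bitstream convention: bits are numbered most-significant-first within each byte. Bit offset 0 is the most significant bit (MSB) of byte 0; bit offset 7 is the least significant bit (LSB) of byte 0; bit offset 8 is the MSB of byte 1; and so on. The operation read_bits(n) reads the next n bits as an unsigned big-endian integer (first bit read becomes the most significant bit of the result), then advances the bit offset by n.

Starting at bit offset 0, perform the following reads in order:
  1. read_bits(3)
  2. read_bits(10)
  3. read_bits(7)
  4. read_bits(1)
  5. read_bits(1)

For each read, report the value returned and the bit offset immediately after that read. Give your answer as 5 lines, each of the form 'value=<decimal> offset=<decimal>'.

Read 1: bits[0:3] width=3 -> value=3 (bin 011); offset now 3 = byte 0 bit 3; 21 bits remain
Read 2: bits[3:13] width=10 -> value=994 (bin 1111100010); offset now 13 = byte 1 bit 5; 11 bits remain
Read 3: bits[13:20] width=7 -> value=76 (bin 1001100); offset now 20 = byte 2 bit 4; 4 bits remain
Read 4: bits[20:21] width=1 -> value=0 (bin 0); offset now 21 = byte 2 bit 5; 3 bits remain
Read 5: bits[21:22] width=1 -> value=1 (bin 1); offset now 22 = byte 2 bit 6; 2 bits remain

Answer: value=3 offset=3
value=994 offset=13
value=76 offset=20
value=0 offset=21
value=1 offset=22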